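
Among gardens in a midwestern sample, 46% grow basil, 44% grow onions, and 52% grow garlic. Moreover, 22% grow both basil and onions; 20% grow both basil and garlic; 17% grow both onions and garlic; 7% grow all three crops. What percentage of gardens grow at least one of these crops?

Using inclusion–exclusion:
P(≥1) = 46 + 44 + 52 − 22 − 20 − 17 + 7 = 90%

90%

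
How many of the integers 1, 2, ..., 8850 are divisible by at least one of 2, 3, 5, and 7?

6827

By inclusion–exclusion:
floor(8850/2) + floor(8850/3) + floor(8850/5) + floor(8850/7) − floor(8850/6) − floor(8850/10) − floor(8850/14) − floor(8850/15) − floor(8850/21) − floor(8850/35) + floor(8850/30) + floor(8850/42) + floor(8850/70) + floor(8850/105) − floor(8850/210) = 4425 + 2950 + 1770 + 1264 − 1475 − 885 − 632 − 590 − 421 − 252 + 295 + 210 + 126 + 84 − 42 = 6827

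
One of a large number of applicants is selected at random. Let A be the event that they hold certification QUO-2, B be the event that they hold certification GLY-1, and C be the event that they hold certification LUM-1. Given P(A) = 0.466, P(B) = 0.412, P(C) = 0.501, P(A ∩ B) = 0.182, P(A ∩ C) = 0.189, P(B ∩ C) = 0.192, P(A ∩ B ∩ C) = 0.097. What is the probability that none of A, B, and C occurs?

P(A ∪ B ∪ C) = 0.466 + 0.412 + 0.501 − 0.182 − 0.189 − 0.192 + 0.097 = 0.913
P(none) = 1 − 0.913 = 0.087

0.087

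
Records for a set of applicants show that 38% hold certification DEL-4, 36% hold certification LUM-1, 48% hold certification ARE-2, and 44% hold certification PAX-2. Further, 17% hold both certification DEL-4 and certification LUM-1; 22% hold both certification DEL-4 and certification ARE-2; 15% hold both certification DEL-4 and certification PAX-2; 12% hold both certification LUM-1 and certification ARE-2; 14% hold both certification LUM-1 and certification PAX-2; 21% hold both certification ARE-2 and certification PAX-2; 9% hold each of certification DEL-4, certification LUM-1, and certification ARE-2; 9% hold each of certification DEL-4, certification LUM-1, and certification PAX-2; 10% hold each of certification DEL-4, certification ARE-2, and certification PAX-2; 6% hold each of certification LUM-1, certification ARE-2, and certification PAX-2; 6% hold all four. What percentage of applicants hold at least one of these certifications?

Inclusion–exclusion gives
P(union) = 38 + 36 + 48 + 44 − 17 − 22 − 15 − 12 − 14 − 21 + 9 + 9 + 10 + 6 − 6 = 93%

93%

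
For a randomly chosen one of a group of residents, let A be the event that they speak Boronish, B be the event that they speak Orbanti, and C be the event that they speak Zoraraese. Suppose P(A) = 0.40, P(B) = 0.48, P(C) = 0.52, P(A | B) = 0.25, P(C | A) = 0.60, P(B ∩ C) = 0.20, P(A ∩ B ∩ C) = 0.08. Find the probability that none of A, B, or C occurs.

0.08

P(A ∩ B) = P(B)·P(A|B) = 0.48 × 0.25 = 0.12
P(A ∩ C) = P(A)·P(C|A) = 0.40 × 0.60 = 0.24
Using inclusion–exclusion:
P(A ∪ B ∪ C) = 0.40 + 0.48 + 0.52 − 0.12 − 0.24 − 0.20 + 0.08 = 0.92
P(none) = 1 − 0.92 = 0.08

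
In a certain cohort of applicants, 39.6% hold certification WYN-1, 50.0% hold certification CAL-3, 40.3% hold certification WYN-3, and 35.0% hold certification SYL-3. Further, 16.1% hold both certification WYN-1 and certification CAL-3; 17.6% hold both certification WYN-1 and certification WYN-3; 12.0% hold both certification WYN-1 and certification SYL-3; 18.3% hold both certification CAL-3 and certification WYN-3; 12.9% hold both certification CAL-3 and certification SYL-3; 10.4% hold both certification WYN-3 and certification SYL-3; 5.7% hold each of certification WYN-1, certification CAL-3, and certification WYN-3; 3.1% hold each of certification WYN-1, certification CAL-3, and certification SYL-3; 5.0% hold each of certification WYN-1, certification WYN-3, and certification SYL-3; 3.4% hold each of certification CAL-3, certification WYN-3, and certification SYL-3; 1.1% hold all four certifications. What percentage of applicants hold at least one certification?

93.7%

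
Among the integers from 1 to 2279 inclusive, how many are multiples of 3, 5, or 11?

By inclusion-exclusion,
floor(2279/3) + floor(2279/5) + floor(2279/11) − floor(2279/15) − floor(2279/33) − floor(2279/55) + floor(2279/165) = 759 + 455 + 207 − 151 − 69 − 41 + 13 = 1173

1173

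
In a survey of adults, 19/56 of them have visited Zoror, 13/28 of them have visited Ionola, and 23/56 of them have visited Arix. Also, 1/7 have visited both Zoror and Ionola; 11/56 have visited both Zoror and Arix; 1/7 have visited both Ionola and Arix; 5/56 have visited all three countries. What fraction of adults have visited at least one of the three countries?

23/28

Apply inclusion-exclusion:
P(≥1) = 19/56 + 13/28 + 23/56 − 1/7 − 11/56 − 1/7 + 5/56 = 23/28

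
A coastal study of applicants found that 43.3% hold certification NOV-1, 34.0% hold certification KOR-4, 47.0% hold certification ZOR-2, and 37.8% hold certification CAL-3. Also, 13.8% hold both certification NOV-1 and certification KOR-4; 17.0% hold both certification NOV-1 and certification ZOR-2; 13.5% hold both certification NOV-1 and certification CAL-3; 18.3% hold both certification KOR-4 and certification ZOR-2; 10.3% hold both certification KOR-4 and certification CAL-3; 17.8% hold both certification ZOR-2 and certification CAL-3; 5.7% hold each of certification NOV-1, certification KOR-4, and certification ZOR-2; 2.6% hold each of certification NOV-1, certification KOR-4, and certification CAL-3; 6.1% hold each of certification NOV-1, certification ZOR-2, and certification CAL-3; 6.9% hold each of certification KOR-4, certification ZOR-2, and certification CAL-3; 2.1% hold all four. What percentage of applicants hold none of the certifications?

9.4%

P(union) = 43.3 + 34.0 + 47.0 + 37.8 − 13.8 − 17.0 − 13.5 − 18.3 − 10.3 − 17.8 + 5.7 + 2.6 + 6.1 + 6.9 − 2.1 = 90.6%
P(none) = 100% − 90.6% = 9.4%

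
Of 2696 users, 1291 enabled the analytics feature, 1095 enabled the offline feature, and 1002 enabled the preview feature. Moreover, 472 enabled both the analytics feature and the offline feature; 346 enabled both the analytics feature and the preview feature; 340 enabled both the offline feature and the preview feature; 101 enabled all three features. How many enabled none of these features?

365

By inclusion-exclusion,
|at least one| = 1291 + 1095 + 1002 − 472 − 346 − 340 + 101 = 2331
None: 2696 − 2331 = 365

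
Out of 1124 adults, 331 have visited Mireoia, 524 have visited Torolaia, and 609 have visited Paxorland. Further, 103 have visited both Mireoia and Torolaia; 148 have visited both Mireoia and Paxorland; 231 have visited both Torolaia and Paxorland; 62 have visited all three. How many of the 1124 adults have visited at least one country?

1044

By inclusion–exclusion:
N(≥1) = 331 + 524 + 609 − 103 − 148 − 231 + 62 = 1044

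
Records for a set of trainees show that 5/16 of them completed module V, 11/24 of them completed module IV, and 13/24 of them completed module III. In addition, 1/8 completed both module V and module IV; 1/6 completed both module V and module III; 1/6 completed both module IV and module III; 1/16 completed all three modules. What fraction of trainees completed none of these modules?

1/12

Inclusion–exclusion gives
P(at least one) = 5/16 + 11/24 + 13/24 − 1/8 − 1/6 − 1/6 + 1/16 = 11/12
P(none) = 1 − 11/12 = 1/12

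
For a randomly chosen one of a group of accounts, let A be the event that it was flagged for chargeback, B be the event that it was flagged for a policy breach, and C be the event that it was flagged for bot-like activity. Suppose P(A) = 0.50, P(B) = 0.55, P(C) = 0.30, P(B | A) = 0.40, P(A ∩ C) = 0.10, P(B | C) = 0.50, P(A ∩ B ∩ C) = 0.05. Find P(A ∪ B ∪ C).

0.95

P(A ∩ B) = P(A)·P(B|A) = 0.50 × 0.40 = 0.20
P(B ∩ C) = P(C)·P(B|C) = 0.30 × 0.50 = 0.15
Apply inclusion-exclusion:
P(A ∪ B ∪ C) = 0.50 + 0.55 + 0.30 − 0.20 − 0.10 − 0.15 + 0.05 = 0.95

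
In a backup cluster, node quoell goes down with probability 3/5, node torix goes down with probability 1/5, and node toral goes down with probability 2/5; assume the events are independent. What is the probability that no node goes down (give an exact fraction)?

24/125

Since the events are independent, P(none) is the product of the individual non-occurrence probabilities.
P(none) = (1 − 3/5) × (1 − 1/5) × (1 − 2/5) = 2/5 × 4/5 × 3/5 = 24/125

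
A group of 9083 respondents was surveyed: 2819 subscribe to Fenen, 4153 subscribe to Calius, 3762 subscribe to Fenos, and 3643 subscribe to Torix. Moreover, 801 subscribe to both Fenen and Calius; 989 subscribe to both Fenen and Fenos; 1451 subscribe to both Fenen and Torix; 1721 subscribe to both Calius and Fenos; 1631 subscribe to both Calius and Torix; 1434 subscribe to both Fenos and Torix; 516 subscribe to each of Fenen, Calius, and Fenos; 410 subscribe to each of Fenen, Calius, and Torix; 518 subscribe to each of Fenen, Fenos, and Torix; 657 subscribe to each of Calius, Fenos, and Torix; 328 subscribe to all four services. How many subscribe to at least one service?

8123

|at least one| = 2819 + 4153 + 3762 + 3643 − 801 − 989 − 1451 − 1721 − 1631 − 1434 + 516 + 410 + 518 + 657 − 328 = 8123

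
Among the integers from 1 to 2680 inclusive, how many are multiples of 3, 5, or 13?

1361

floor(2680/3) + floor(2680/5) + floor(2680/13) − floor(2680/15) − floor(2680/39) − floor(2680/65) + floor(2680/195) = 893 + 536 + 206 − 178 − 68 − 41 + 13 = 1361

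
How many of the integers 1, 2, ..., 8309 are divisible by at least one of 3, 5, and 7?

4511

⌊8309/3⌋ + ⌊8309/5⌋ + ⌊8309/7⌋ − ⌊8309/15⌋ − ⌊8309/21⌋ − ⌊8309/35⌋ + ⌊8309/105⌋ = 2769 + 1661 + 1187 − 553 − 395 − 237 + 79 = 4511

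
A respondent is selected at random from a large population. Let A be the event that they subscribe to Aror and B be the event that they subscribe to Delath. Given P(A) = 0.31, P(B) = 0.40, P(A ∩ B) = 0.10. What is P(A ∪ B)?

0.61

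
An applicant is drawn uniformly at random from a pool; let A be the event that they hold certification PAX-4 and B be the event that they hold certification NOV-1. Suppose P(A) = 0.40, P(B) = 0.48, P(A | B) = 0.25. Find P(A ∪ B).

0.76

P(A ∩ B) = P(B)·P(A|B) = 0.48 × 0.25 = 0.12
P(A ∪ B) = 0.40 + 0.48 − 0.12 = 0.76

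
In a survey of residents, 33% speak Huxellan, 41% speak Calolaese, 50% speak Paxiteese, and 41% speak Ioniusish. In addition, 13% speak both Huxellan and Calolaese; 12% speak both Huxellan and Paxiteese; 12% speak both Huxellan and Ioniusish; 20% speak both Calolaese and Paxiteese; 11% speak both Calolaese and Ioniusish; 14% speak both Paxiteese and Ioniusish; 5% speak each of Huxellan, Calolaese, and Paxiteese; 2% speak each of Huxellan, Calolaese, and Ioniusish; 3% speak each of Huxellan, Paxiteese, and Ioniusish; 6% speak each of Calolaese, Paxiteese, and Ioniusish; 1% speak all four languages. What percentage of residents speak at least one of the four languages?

P(at least one) = 33 + 41 + 50 + 41 − 13 − 12 − 12 − 20 − 11 − 14 + 5 + 2 + 3 + 6 − 1 = 98%

98%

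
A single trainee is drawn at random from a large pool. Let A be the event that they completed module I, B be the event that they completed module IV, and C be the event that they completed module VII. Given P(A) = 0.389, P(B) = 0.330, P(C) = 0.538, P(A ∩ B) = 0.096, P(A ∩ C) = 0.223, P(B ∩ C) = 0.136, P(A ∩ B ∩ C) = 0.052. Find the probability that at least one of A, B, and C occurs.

0.854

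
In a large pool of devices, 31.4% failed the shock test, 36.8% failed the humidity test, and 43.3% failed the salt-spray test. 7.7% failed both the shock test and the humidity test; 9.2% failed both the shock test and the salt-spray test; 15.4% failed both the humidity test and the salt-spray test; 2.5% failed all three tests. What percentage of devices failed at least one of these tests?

81.7%

P(≥1) = 31.4 + 36.8 + 43.3 − 7.7 − 9.2 − 15.4 + 2.5 = 81.7%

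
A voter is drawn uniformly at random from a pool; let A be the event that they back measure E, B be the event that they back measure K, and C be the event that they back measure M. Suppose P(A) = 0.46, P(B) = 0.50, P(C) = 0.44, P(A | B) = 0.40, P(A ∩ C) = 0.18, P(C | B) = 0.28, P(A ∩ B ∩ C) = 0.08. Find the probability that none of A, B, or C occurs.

0.04

P(A ∩ B) = P(B)·P(A|B) = 0.50 × 0.40 = 0.20
P(B ∩ C) = P(B)·P(C|B) = 0.50 × 0.28 = 0.14
P(A ∪ B ∪ C) = 0.46 + 0.50 + 0.44 − 0.20 − 0.18 − 0.14 + 0.08 = 0.96
P(none) = 1 − 0.96 = 0.04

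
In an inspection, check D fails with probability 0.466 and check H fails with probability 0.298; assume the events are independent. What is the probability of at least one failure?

0.625132

Since the events are independent, P(none) is the product of the individual non-occurrence probabilities.
P(none) = (1 − 0.466) × (1 − 0.298) = 0.534 × 0.702 = 0.374868
P(at least one) = 1 − 0.374868 = 0.625132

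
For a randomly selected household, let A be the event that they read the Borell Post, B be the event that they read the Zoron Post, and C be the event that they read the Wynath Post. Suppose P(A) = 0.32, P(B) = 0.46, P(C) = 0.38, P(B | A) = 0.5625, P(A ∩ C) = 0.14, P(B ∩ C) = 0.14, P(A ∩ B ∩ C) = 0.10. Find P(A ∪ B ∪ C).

P(A ∩ B) = P(A)·P(B|A) = 0.32 × 0.5625 = 0.18
P(A ∪ B ∪ C) = 0.32 + 0.46 + 0.38 − 0.18 − 0.14 − 0.14 + 0.10 = 0.80

0.80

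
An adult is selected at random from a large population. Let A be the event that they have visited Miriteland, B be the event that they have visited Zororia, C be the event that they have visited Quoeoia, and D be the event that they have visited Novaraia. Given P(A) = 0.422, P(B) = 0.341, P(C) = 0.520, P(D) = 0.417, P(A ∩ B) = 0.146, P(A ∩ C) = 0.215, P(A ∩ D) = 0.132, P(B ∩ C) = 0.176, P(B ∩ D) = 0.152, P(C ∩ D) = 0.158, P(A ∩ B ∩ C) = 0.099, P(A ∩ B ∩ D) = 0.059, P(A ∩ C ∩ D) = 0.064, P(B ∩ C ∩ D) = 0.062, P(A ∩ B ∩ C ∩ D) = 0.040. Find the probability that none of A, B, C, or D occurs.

0.035

Using inclusion–exclusion:
P(A ∪ B ∪ C ∪ D) = 0.422 + 0.341 + 0.520 + 0.417 − 0.146 − 0.215 − 0.132 − 0.176 − 0.152 − 0.158 + 0.099 + 0.059 + 0.064 + 0.062 − 0.040 = 0.965
P(none) = 1 − 0.965 = 0.035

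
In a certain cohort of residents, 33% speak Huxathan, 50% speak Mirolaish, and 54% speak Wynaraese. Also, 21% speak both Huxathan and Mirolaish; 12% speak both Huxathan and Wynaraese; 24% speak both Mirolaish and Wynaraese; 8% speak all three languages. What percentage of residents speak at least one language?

88%

By inclusion–exclusion:
P(≥1) = 33 + 50 + 54 − 21 − 12 − 24 + 8 = 88%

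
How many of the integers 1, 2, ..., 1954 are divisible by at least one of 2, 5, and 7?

1284

977 + 390 + 279 − 195 − 139 − 55 + 27 = 1284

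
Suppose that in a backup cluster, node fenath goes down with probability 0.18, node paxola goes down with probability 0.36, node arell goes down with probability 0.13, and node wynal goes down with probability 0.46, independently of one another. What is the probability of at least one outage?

Since the events are independent, P(none) is the product of the individual non-occurrence probabilities.
P(none) = (1 − 0.18) × (1 − 0.36) × (1 − 0.13) × (1 − 0.46) = 0.82 × 0.64 × 0.87 × 0.54 = 0.24655104
P(at least one) = 1 − 0.24655104 = 0.75344896

0.75344896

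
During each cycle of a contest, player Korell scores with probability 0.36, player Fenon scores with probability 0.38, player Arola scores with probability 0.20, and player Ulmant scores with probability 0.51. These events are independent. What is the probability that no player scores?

P(none) = (1 − 0.36) × (1 − 0.38) × (1 − 0.20) × (1 − 0.51) = 0.64 × 0.62 × 0.80 × 0.49 = 0.1555456

0.1555456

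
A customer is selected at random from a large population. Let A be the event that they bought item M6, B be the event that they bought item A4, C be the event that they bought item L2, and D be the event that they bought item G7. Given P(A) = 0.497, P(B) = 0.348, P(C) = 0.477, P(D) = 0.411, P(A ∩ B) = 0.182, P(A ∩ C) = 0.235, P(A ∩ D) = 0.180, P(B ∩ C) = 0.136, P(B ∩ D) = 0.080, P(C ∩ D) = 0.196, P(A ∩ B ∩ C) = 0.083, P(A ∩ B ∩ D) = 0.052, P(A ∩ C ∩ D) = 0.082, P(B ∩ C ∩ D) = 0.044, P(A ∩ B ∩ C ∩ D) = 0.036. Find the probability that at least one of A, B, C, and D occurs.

0.949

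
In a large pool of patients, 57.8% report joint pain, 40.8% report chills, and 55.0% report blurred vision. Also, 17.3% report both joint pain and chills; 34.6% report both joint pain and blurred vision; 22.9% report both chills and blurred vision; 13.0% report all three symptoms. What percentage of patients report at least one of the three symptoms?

91.8%

Using inclusion–exclusion:
P(at least one) = 57.8 + 40.8 + 55.0 − 17.3 − 34.6 − 22.9 + 13.0 = 91.8%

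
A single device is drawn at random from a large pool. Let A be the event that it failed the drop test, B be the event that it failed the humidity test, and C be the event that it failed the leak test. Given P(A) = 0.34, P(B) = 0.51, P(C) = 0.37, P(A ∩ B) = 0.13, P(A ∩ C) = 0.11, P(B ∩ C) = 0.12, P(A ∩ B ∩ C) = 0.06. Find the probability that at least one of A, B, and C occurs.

P(A ∪ B ∪ C) = 0.34 + 0.51 + 0.37 − 0.13 − 0.11 − 0.12 + 0.06 = 0.92

0.92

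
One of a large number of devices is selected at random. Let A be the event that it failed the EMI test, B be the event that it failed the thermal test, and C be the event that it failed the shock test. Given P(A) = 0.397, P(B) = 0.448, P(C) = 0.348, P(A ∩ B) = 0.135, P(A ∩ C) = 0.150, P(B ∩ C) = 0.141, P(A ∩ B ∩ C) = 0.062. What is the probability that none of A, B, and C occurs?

0.171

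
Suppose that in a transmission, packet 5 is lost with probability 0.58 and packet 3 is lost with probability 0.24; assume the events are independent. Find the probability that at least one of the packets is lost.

Since the events are independent, P(none) is the product of the individual non-occurrence probabilities.
P(none) = (1 − 0.58) × (1 − 0.24) = 0.42 × 0.76 = 0.3192
P(at least one) = 1 − 0.3192 = 0.6808

0.6808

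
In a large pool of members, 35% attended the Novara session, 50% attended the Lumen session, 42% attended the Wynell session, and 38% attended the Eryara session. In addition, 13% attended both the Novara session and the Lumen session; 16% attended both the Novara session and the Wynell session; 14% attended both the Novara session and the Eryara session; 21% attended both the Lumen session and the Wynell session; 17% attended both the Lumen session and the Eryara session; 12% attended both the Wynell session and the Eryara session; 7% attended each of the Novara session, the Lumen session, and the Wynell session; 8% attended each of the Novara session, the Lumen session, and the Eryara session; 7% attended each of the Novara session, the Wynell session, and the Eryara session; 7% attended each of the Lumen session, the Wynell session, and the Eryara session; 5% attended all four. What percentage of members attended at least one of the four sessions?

Using inclusion–exclusion:
P(at least one) = 35 + 50 + 42 + 38 − 13 − 16 − 14 − 21 − 17 − 12 + 7 + 8 + 7 + 7 − 5 = 96%

96%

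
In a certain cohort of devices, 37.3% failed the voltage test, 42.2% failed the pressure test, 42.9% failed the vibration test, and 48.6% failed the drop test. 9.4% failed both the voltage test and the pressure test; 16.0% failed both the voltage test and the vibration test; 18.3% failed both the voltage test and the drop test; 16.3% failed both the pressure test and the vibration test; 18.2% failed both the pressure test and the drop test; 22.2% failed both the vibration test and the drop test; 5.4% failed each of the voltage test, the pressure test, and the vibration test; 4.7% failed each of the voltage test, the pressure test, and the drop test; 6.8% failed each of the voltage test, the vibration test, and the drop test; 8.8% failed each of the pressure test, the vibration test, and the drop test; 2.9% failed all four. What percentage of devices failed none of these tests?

Inclusion–exclusion gives
P(union) = 37.3 + 42.2 + 42.9 + 48.6 − 9.4 − 16.0 − 18.3 − 16.3 − 18.2 − 22.2 + 5.4 + 4.7 + 6.8 + 8.8 − 2.9 = 93.4%
P(none) = 100% − 93.4% = 6.6%

6.6%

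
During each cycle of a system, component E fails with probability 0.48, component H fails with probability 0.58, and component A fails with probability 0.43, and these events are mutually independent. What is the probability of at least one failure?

0.875512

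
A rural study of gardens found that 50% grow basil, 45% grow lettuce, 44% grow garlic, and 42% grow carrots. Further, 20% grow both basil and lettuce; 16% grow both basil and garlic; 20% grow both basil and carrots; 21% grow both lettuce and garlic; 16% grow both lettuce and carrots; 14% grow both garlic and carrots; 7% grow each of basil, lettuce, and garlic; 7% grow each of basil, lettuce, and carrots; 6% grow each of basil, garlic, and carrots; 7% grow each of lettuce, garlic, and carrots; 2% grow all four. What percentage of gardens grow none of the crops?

1%

Using inclusion–exclusion:
P(union) = 50 + 45 + 44 + 42 − 20 − 16 − 20 − 21 − 16 − 14 + 7 + 7 + 6 + 7 − 2 = 99%
P(none) = 100% − 99% = 1%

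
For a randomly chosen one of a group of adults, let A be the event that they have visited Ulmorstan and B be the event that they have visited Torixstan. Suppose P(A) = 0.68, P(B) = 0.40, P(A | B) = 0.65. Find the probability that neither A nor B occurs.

0.18

P(A ∩ B) = P(B)·P(A|B) = 0.40 × 0.65 = 0.26
P(A ∪ B) = 0.68 + 0.40 − 0.26 = 0.82
P(none) = 1 − 0.82 = 0.18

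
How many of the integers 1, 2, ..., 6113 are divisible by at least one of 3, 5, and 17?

3044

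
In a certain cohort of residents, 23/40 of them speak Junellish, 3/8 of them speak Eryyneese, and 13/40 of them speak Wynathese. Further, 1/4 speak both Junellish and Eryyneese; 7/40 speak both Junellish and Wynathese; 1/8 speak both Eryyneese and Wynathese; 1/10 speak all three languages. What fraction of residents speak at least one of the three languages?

33/40

Inclusion–exclusion gives
P(≥1) = 23/40 + 3/8 + 13/40 − 1/4 − 7/40 − 1/8 + 1/10 = 33/40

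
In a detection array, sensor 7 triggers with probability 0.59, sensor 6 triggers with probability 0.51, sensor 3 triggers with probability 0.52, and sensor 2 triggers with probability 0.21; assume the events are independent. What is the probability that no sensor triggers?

Since the events are independent, P(none) is the product of the individual non-occurrence probabilities.
P(none) = (1 − 0.59) × (1 − 0.51) × (1 − 0.52) × (1 − 0.21) = 0.41 × 0.49 × 0.48 × 0.79 = 0.07618128

0.07618128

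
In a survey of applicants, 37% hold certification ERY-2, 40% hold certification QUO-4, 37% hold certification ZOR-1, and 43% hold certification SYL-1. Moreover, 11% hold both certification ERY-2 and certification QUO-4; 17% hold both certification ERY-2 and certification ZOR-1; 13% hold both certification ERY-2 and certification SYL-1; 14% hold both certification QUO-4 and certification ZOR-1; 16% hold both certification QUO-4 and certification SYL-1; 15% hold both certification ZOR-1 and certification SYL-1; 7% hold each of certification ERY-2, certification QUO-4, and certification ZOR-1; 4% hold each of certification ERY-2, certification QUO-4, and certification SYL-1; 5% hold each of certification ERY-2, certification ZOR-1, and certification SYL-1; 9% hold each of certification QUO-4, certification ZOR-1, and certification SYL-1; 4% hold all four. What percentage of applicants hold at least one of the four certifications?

Using inclusion–exclusion:
P(union) = 37 + 40 + 37 + 43 − 11 − 17 − 13 − 14 − 16 − 15 + 7 + 4 + 5 + 9 − 4 = 92%

92%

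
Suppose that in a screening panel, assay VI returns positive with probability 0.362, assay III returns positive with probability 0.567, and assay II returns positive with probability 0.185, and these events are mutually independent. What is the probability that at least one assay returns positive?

0.77485299

P(none) = (1 − 0.362) × (1 − 0.567) × (1 − 0.185) = 0.638 × 0.433 × 0.815 = 0.22514701
P(at least one) = 1 − 0.22514701 = 0.77485299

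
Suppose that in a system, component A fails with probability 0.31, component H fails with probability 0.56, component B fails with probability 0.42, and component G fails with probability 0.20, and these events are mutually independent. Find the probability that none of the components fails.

0.1408704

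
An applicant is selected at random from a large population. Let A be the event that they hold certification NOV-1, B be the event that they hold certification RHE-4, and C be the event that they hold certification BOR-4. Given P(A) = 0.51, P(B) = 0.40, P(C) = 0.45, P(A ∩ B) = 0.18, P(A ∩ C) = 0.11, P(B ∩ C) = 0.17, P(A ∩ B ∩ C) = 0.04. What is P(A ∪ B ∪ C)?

By inclusion-exclusion,
P(A ∪ B ∪ C) = 0.51 + 0.40 + 0.45 − 0.18 − 0.11 − 0.17 + 0.04 = 0.94

0.94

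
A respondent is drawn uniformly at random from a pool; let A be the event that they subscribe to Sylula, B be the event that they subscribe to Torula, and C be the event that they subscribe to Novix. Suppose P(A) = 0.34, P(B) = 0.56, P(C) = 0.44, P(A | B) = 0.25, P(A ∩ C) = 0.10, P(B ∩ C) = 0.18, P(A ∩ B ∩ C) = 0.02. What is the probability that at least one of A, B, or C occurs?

0.94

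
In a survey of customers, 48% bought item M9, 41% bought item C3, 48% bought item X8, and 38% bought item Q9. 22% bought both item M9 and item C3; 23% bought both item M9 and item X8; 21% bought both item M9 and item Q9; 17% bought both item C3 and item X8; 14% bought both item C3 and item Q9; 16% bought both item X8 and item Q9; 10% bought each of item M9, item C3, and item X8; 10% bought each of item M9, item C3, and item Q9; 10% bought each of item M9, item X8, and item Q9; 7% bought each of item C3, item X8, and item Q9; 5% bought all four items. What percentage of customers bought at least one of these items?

Inclusion–exclusion gives
P(union) = 48 + 41 + 48 + 38 − 22 − 23 − 21 − 17 − 14 − 16 + 10 + 10 + 10 + 7 − 5 = 94%

94%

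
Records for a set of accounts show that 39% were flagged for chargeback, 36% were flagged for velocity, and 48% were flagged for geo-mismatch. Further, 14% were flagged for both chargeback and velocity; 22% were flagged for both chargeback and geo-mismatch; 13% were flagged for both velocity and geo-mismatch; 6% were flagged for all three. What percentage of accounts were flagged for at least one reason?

80%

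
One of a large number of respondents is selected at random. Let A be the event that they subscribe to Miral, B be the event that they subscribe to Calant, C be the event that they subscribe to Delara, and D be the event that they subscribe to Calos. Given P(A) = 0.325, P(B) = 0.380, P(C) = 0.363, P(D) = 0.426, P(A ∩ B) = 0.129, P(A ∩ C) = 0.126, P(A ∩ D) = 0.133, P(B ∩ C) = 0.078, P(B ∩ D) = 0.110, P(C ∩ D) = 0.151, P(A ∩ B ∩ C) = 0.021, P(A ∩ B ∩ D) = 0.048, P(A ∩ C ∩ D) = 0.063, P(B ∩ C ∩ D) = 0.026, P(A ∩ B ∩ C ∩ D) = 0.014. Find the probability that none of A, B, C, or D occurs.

0.089

Apply inclusion-exclusion:
P(A ∪ B ∪ C ∪ D) = 0.325 + 0.380 + 0.363 + 0.426 − 0.129 − 0.126 − 0.133 − 0.078 − 0.110 − 0.151 + 0.021 + 0.048 + 0.063 + 0.026 − 0.014 = 0.911
P(none) = 1 − 0.911 = 0.089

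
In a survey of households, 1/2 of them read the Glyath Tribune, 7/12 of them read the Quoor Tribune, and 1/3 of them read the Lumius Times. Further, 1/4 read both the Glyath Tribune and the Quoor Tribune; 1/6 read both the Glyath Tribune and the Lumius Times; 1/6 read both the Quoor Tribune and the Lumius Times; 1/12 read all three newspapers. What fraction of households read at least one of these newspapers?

11/12

By inclusion–exclusion:
P(at least one) = 1/2 + 7/12 + 1/3 − 1/4 − 1/6 − 1/6 + 1/12 = 11/12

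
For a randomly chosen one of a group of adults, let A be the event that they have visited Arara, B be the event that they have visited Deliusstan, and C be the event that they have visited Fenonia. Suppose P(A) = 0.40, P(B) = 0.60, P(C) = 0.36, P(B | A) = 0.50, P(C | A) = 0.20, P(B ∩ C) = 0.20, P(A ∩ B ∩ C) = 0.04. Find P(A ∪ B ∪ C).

P(A ∩ B) = P(A)·P(B|A) = 0.40 × 0.50 = 0.20
P(A ∩ C) = P(A)·P(C|A) = 0.40 × 0.20 = 0.08
Apply inclusion-exclusion:
P(A ∪ B ∪ C) = 0.40 + 0.60 + 0.36 − 0.20 − 0.08 − 0.20 + 0.04 = 0.92

0.92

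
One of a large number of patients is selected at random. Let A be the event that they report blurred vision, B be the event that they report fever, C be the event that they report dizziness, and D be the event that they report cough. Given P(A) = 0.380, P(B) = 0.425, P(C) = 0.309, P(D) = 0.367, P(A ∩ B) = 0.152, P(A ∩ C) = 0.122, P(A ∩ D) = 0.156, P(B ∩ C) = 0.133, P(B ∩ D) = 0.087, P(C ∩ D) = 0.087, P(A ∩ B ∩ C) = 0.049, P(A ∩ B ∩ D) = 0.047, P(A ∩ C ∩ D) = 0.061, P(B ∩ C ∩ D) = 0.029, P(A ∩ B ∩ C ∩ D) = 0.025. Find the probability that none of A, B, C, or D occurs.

By inclusion-exclusion,
P(A ∪ B ∪ C ∪ D) = 0.380 + 0.425 + 0.309 + 0.367 − 0.152 − 0.122 − 0.156 − 0.133 − 0.087 − 0.087 + 0.049 + 0.047 + 0.061 + 0.029 − 0.025 = 0.905
P(none) = 1 − 0.905 = 0.095

0.095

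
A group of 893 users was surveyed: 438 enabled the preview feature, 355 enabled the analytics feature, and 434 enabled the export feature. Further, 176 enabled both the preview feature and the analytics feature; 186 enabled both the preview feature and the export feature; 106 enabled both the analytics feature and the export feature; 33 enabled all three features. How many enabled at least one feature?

792

|union| = 438 + 355 + 434 − 176 − 186 − 106 + 33 = 792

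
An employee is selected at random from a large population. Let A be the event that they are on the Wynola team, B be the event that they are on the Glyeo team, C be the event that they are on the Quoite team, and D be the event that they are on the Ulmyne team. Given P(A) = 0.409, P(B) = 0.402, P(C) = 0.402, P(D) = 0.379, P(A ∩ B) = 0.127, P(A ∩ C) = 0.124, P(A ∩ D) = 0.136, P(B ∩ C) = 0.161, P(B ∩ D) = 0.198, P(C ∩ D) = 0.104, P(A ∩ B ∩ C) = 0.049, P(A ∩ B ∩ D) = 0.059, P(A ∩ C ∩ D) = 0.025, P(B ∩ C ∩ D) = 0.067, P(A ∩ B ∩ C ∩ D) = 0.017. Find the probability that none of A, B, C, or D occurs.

0.075

By inclusion–exclusion:
P(A ∪ B ∪ C ∪ D) = 0.409 + 0.402 + 0.402 + 0.379 − 0.127 − 0.124 − 0.136 − 0.161 − 0.198 − 0.104 + 0.049 + 0.059 + 0.025 + 0.067 − 0.017 = 0.925
P(none) = 1 − 0.925 = 0.075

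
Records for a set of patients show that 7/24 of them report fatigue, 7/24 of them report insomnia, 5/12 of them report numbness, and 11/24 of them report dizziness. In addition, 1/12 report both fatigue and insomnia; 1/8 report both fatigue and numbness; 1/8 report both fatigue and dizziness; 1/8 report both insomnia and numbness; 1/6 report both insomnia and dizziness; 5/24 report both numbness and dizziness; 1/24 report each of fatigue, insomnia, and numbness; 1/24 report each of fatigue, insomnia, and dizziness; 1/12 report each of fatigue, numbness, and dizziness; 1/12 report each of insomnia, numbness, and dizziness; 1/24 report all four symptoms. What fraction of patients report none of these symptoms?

P(union) = 7/24 + 7/24 + 5/12 + 11/24 − 1/12 − 1/8 − 1/8 − 1/8 − 1/6 − 5/24 + 1/24 + 1/24 + 1/12 + 1/12 − 1/24 = 5/6
P(none) = 1 − 5/6 = 1/6

1/6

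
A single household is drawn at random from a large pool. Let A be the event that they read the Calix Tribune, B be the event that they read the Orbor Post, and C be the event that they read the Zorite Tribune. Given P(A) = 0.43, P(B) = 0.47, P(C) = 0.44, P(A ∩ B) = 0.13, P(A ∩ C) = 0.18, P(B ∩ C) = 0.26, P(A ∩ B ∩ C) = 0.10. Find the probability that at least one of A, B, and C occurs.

0.87

P(A ∪ B ∪ C) = 0.43 + 0.47 + 0.44 − 0.13 − 0.18 − 0.26 + 0.10 = 0.87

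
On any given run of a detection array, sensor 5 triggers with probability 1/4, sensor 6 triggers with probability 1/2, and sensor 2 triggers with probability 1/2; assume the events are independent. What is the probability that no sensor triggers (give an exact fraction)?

Since the events are independent, P(none) is the product of the individual non-occurrence probabilities.
P(none) = (1 − 1/4) × (1 − 1/2) × (1 − 1/2) = 3/4 × 1/2 × 1/2 = 3/16

3/16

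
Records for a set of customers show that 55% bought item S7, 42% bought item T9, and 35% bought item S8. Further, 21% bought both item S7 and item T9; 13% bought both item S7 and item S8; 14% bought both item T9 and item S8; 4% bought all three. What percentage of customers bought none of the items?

12%

By inclusion–exclusion:
P(union) = 55 + 42 + 35 − 21 − 13 − 14 + 4 = 88%
P(none) = 100% − 88% = 12%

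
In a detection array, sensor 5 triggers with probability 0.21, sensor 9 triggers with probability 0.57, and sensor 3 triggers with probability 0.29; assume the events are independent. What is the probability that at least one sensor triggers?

P(none) = (1 − 0.21) × (1 − 0.57) × (1 − 0.29) = 0.79 × 0.43 × 0.71 = 0.241187
P(at least one) = 1 − 0.241187 = 0.758813

0.758813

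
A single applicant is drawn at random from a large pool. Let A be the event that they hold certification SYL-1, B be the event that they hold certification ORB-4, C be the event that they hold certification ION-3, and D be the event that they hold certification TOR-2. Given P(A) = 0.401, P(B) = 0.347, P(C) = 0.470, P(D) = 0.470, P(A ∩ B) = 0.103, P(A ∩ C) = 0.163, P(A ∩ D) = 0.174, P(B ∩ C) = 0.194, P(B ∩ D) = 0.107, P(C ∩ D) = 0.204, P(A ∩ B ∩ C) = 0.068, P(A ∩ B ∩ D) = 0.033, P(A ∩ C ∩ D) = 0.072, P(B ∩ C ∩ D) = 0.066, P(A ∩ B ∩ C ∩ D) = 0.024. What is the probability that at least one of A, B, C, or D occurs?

By inclusion-exclusion,
P(A ∪ B ∪ C ∪ D) = 0.401 + 0.347 + 0.470 + 0.470 − 0.103 − 0.163 − 0.174 − 0.194 − 0.107 − 0.204 + 0.068 + 0.033 + 0.072 + 0.066 − 0.024 = 0.958

0.958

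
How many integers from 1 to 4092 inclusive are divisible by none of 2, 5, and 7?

Using inclusion–exclusion:
⌊4092/2⌋ + ⌊4092/5⌋ + ⌊4092/7⌋ − ⌊4092/10⌋ − ⌊4092/14⌋ − ⌊4092/35⌋ + ⌊4092/70⌋ = 2046 + 818 + 584 − 409 − 292 − 116 + 58 = 2689
4092 − 2689 = 1403

1403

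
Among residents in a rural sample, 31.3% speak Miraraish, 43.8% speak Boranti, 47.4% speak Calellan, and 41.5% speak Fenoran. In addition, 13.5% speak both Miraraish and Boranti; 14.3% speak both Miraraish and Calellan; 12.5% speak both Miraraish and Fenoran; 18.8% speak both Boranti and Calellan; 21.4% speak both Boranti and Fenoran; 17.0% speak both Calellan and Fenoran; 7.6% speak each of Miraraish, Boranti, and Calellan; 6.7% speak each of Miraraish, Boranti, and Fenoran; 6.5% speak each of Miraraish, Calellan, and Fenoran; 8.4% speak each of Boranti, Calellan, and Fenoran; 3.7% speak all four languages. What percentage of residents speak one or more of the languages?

92.0%

Apply inclusion-exclusion:
P(union) = 31.3 + 43.8 + 47.4 + 41.5 − 13.5 − 14.3 − 12.5 − 18.8 − 21.4 − 17.0 + 7.6 + 6.7 + 6.5 + 8.4 − 3.7 = 92.0%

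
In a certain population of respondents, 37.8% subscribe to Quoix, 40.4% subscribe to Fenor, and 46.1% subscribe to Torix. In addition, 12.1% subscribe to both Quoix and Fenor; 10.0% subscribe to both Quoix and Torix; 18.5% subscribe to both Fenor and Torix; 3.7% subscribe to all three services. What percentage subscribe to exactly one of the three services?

54.2%

P(exactly one) = 37.8 + 40.4 + 46.1 − 2·12.1 − 2·10.0 − 2·18.5 + 3·3.7 = 54.2%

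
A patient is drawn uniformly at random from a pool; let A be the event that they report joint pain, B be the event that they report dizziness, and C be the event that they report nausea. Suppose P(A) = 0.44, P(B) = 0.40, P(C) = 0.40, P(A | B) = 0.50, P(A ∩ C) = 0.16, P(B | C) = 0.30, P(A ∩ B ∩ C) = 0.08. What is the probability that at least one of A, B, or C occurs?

P(A ∩ B) = P(B)·P(A|B) = 0.40 × 0.50 = 0.20
P(B ∩ C) = P(C)·P(B|C) = 0.40 × 0.30 = 0.12
Apply inclusion-exclusion:
P(A ∪ B ∪ C) = 0.44 + 0.40 + 0.40 − 0.20 − 0.16 − 0.12 + 0.08 = 0.84

0.84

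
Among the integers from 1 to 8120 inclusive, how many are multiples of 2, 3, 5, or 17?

⌊8120/2⌋ + ⌊8120/3⌋ + ⌊8120/5⌋ + ⌊8120/17⌋ − ⌊8120/6⌋ − ⌊8120/10⌋ − ⌊8120/34⌋ − ⌊8120/15⌋ − ⌊8120/51⌋ − ⌊8120/85⌋ + ⌊8120/30⌋ + ⌊8120/102⌋ + ⌊8120/170⌋ + ⌊8120/255⌋ − ⌊8120/510⌋ = 4060 + 2706 + 1624 + 477 − 1353 − 812 − 238 − 541 − 159 − 95 + 270 + 79 + 47 + 31 − 15 = 6081

6081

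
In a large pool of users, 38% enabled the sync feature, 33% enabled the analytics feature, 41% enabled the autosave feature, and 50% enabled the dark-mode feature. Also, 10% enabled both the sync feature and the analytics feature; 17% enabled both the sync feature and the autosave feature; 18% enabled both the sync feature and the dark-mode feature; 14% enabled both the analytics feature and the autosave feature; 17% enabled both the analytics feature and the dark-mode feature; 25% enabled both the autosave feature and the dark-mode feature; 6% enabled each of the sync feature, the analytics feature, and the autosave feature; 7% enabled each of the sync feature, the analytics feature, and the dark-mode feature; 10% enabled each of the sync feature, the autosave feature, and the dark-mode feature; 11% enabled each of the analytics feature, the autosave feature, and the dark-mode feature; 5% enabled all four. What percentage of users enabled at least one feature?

Apply inclusion-exclusion:
P(at least one) = 38 + 33 + 41 + 50 − 10 − 17 − 18 − 14 − 17 − 25 + 6 + 7 + 10 + 11 − 5 = 90%

90%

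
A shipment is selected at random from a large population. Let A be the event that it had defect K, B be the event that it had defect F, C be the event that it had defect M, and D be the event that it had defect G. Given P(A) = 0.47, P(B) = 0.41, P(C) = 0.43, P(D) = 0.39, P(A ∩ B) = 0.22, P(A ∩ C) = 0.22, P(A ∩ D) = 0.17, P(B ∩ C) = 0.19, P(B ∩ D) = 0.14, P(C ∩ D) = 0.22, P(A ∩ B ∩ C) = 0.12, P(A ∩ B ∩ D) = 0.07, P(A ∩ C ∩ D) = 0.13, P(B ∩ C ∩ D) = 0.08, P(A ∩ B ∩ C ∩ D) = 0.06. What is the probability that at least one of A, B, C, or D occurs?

P(A ∪ B ∪ C ∪ D) = 0.47 + 0.41 + 0.43 + 0.39 − 0.22 − 0.22 − 0.17 − 0.19 − 0.14 − 0.22 + 0.12 + 0.07 + 0.13 + 0.08 − 0.06 = 0.88

0.88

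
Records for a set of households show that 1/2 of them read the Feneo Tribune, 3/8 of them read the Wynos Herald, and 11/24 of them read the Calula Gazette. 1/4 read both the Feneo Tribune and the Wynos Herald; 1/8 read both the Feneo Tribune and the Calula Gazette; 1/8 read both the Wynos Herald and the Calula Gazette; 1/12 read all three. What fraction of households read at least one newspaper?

P(≥1) = 1/2 + 3/8 + 11/24 − 1/4 − 1/8 − 1/8 + 1/12 = 11/12

11/12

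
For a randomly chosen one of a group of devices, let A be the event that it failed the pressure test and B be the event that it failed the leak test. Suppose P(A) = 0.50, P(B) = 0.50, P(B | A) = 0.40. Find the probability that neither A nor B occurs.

P(A ∩ B) = P(A)·P(B|A) = 0.50 × 0.40 = 0.20
P(A ∪ B) = 0.50 + 0.50 − 0.20 = 0.80
P(none) = 1 − 0.80 = 0.20

0.20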